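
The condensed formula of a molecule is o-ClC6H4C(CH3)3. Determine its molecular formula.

Atom tally by fragment:
  benzene ring core → C:6 H:6
  (− 2 ring H displaced by substituents)
  + Cl → Cl:1
  + C(CH3)3 → C:4 H:9
Element totals:
  C: 10
  H: 13
  Cl: 1

C10H13Cl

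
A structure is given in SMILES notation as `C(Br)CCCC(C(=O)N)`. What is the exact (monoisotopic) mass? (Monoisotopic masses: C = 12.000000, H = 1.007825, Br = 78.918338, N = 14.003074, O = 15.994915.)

Atom tally by fragment:
  BrCH2 → C:1 H:2 Br:1
  CH2 → C:1 H:2
  CH2 → C:1 H:2
  CH2 → C:1 H:2
  CH2CONH2 → C:2 H:4 O:1 N:1
Element totals:
  C: 6
  H: 12
  Br: 1
  N: 1
  O: 1
Molecular formula: C6H12BrNO.
  M = 6(12.0) + 12(1.007825) + 78.918338 + 14.003074 + 15.994915
    = 72.000000 + 12.093900 + 78.918338 + 14.003074 + 15.994915 = 193.010227

193.0102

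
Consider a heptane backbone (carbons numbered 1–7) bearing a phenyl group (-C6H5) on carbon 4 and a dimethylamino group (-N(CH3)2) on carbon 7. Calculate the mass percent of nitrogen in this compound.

6.39%

Atom tally by fragment:
  CH3 → C:1 H:3
  CH2 → C:1 H:2
  CH2 → C:1 H:2
  CH(C6H5) → C:7 H:6
  CH2 → C:1 H:2
  CH2 → C:1 H:2
  CH2N(CH3)2 → C:3 H:8 N:1
Element totals:
  C: 15
  H: 25
  N: 1
Molecular formula: C15H25N.
Molar mass = 219.372 g/mol.
Mass from N: 1 × 14.007 = 14.007 g/mol.
%N = 14.007 / 219.372 × 100 = 6.39%.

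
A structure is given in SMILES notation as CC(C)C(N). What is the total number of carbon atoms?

Atom tally by fragment:
  CH3 → C:1 H:3
  CH(CH3) → C:2 H:4
  CH2NH2 → C:1 H:4 N:1
Element totals:
  C: 4
  H: 11
  N: 1

4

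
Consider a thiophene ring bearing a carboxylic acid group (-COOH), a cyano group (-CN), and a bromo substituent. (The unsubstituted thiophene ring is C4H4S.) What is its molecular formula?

Atom tally by fragment:
  thiophene ring core → C:4 H:4 S:1
  (− 3 ring H displaced by substituents)
  + COOH → C:1 H:1 O:2
  + CN → C:1 N:1
  + Br → Br:1
Element totals:
  C: 6
  H: 2
  Br: 1
  N: 1
  O: 2
  S: 1

C6H2BrNO2S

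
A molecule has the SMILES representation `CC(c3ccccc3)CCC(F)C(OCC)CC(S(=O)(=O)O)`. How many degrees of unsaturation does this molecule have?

4

Atom tally by fragment:
  CH3 → C:1 H:3
  CH(C6H5) → C:7 H:6
  CH2 → C:1 H:2
  CH2 → C:1 H:2
  CH(F) → C:1 H:1 F:1
  CH(OC2H5) → C:3 H:6 O:1
  CH2 → C:1 H:2
  CH2SO3H → C:1 H:3 S:1 O:3
Element totals:
  C: 16
  H: 25
  F: 1
  O: 4
  S: 1
Molecular formula: C16H25FO4S.
DoU = (2C + 2 + N − H − X) / 2 = (2·16 + 2 + 0 − 25 − 1) / 2 = 4.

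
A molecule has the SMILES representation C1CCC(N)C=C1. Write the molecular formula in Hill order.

C6H11N

Atom tally by fragment:
  cyclohexene ring core → C:6 H:10
  (− 1 ring H displaced by substituents)
  + NH2 → N:1 H:2
Element totals:
  C: 6
  H: 11
  N: 1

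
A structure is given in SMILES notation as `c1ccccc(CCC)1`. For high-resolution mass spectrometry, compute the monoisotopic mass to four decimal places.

Atom tally by fragment:
  benzene ring core → C:6 H:6
  (− 1 ring H displaced by substituents)
  + CH2CH2CH3 → C:3 H:7
Element totals:
  C: 9
  H: 12
Molecular formula: C9H12.
  M = 9(12.0) + 12(1.007825)
    = 108.000000 + 12.093900 = 120.093900

120.0939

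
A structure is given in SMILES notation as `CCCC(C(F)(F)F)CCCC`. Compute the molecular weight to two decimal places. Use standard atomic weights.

Atom tally by fragment:
  CH3 → C:1 H:3
  CH2 → C:1 H:2
  CH2 → C:1 H:2
  CH(CF3) → C:2 H:1 F:3
  CH2 → C:1 H:2
  CH2 → C:1 H:2
  CH2 → C:1 H:2
  CH3 → C:1 H:3
Element totals:
  C: 9
  H: 17
  F: 3
Molecular formula: C9H17F3.
  M = 9(12.011) + 17(1.008) + 3(18.998)
    = 108.099 + 17.136 + 56.994 = 182.229

182.23 g/mol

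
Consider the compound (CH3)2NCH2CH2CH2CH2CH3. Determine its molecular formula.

Atom tally by fragment:
  (CH3)2NCH2 → C:3 H:8 N:1
  CH2 → C:1 H:2
  CH2 → C:1 H:2
  CH2 → C:1 H:2
  CH3 → C:1 H:3
Element totals:
  C: 7
  H: 17
  N: 1

C7H17N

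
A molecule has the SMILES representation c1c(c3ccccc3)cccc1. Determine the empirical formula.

C6H5

Atom tally by fragment:
  benzene ring core → C:6 H:6
  (− 1 ring H displaced by substituents)
  + C6H5 → C:6 H:5
Element totals:
  C: 12
  H: 10
Molecular formula: C12H10.
gcd of subscripts = 2; dividing each by 2:
  C: 12/2 = 6
  H: 10/2 = 5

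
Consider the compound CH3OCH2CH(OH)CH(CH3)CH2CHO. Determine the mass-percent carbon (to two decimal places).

Element totals:
  C: 7
  H: 14
  O: 3
Molecular formula: C7H14O3.
Molar mass = 146.186 g/mol.
Mass from C: 7 × 12.011 = 84.077 g/mol.
%C = 84.077 / 146.186 × 100 = 57.51%.

57.51%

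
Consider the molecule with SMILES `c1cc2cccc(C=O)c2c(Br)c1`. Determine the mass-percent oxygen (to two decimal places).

Atom tally by fragment:
  naphthalene ring system core → C:10 H:8
  (− 2 ring H displaced by substituents)
  + CHO → C:1 H:1 O:1
  + Br → Br:1
Element totals:
  C: 11
  H: 7
  Br: 1
  O: 1
Molecular formula: C11H7BrO.
Molar mass = 235.080 g/mol.
Mass from O: 1 × 15.999 = 15.999 g/mol.
%O = 15.999 / 235.080 × 100 = 6.81%.

6.81%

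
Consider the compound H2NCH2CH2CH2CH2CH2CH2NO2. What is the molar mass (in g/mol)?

Atom tally by fragment:
  H2NCH2 → C:1 H:4 N:1
  CH2 → C:1 H:2
  CH2 → C:1 H:2
  CH2 → C:1 H:2
  CH2 → C:1 H:2
  CH2NO2 → C:1 H:2 N:1 O:2
Element totals:
  C: 6
  H: 14
  N: 2
  O: 2
Molecular formula: C6H14N2O2.
  M = 6(12.011) + 14(1.008) + 2(14.007) + 2(15.999)
    = 72.066 + 14.112 + 28.014 + 31.998 = 146.190

146.19 g/mol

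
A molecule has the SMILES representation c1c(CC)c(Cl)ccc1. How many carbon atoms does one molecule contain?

Atom tally by fragment:
  benzene ring core → C:6 H:6
  (− 2 ring H displaced by substituents)
  + C2H5 → C:2 H:5
  + Cl → Cl:1
Element totals:
  C: 8
  H: 9
  Cl: 1

8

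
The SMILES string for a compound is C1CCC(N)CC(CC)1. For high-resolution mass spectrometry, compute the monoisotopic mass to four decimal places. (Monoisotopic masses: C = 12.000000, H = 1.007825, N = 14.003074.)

Atom tally by fragment:
  cyclohexane ring core → C:6 H:12
  (− 2 ring H displaced by substituents)
  + NH2 → N:1 H:2
  + C2H5 → C:2 H:5
Element totals:
  C: 8
  H: 17
  N: 1
Molecular formula: C8H17N.
  M = 8(12.0) + 17(1.007825) + 14.003074
    = 96.000000 + 17.133025 + 14.003074 = 127.136099

127.1361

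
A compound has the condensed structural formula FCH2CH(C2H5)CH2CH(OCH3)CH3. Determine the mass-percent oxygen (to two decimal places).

Element totals:
  C: 8
  H: 17
  F: 1
  O: 1
Molecular formula: C8H17FO.
Molar mass = 148.221 g/mol.
Mass from O: 1 × 15.999 = 15.999 g/mol.
%O = 15.999 / 148.221 × 100 = 10.79%.

10.79%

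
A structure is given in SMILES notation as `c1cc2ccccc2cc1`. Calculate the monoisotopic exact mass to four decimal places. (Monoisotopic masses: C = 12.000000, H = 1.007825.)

Atom tally by fragment:
  naphthalene ring system core → C:10 H:8
Element totals:
  C: 10
  H: 8
Molecular formula: C10H8.
  M = 10(12.0) + 8(1.007825)
    = 120.000000 + 8.062600 = 128.062600

128.0626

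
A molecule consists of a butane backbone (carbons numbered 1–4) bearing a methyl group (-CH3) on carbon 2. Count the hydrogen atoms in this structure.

Atom tally by fragment:
  CH3 → C:1 H:3
  CH(CH3) → C:2 H:4
  CH2 → C:1 H:2
  CH3 → C:1 H:3
Element totals:
  C: 5
  H: 12

12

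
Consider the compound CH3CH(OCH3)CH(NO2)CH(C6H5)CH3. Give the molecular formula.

C12H17NO3

Atom tally by fragment:
  CH3 → C:1 H:3
  CH(OCH3) → C:2 H:4 O:1
  CH(NO2) → C:1 H:1 N:1 O:2
  CH(C6H5) → C:7 H:6
  CH3 → C:1 H:3
Element totals:
  C: 12
  H: 17
  N: 1
  O: 3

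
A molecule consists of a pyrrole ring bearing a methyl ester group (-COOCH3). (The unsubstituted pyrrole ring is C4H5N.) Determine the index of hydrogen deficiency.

4

Atom tally by fragment:
  pyrrole ring core → C:4 H:5 N:1
  (− 1 ring H displaced by substituents)
  + COOCH3 → C:2 H:3 O:2
Element totals:
  C: 6
  H: 7
  N: 1
  O: 2
Molecular formula: C6H7NO2.
DoU = (2C + 2 + N − H − X) / 2 = (2·6 + 2 + 1 − 7 − 0) / 2 = 4.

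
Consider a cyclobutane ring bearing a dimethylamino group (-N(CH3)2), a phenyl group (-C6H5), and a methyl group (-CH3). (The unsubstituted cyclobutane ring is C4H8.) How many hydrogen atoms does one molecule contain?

19

Atom tally by fragment:
  cyclobutane ring core → C:4 H:8
  (− 3 ring H displaced by substituents)
  + N(CH3)2 → N:1 C:2 H:6
  + C6H5 → C:6 H:5
  + CH3 → C:1 H:3
Element totals:
  C: 13
  H: 19
  N: 1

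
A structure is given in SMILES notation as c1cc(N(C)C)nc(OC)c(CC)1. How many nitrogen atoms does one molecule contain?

Atom tally by fragment:
  pyridine ring core → C:5 H:5 N:1
  (− 3 ring H displaced by substituents)
  + N(CH3)2 → N:1 C:2 H:6
  + OCH3 → C:1 H:3 O:1
  + C2H5 → C:2 H:5
Element totals:
  C: 10
  H: 16
  N: 2
  O: 1

2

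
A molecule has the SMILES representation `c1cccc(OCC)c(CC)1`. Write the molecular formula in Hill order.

Atom tally by fragment:
  benzene ring core → C:6 H:6
  (− 2 ring H displaced by substituents)
  + OC2H5 → C:2 H:5 O:1
  + C2H5 → C:2 H:5
Element totals:
  C: 10
  H: 14
  O: 1

C10H14O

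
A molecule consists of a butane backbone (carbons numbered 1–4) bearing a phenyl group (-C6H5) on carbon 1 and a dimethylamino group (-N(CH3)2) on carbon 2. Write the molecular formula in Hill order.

Atom tally by fragment:
  C6H5CH2 → C:7 H:7
  CH(N(CH3)2) → C:3 H:7 N:1
  CH2 → C:1 H:2
  CH3 → C:1 H:3
Element totals:
  C: 12
  H: 19
  N: 1

C12H19N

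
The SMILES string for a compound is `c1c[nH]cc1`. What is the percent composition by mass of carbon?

71.61%

Atom tally by fragment:
  pyrrole ring core → C:4 H:5 N:1
Element totals:
  C: 4
  H: 5
  N: 1
Molecular formula: C4H5N.
Molar mass = 67.091 g/mol.
Mass from C: 4 × 12.011 = 48.044 g/mol.
%C = 48.044 / 67.091 × 100 = 71.61%.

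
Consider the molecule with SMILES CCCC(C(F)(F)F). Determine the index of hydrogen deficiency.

Atom tally by fragment:
  CH3 → C:1 H:3
  CH2 → C:1 H:2
  CH2 → C:1 H:2
  CH2CF3 → C:2 H:2 F:3
Element totals:
  C: 5
  H: 9
  F: 3
Molecular formula: C5H9F3.
DoU = (2C + 2 + N − H − X) / 2 = (2·5 + 2 + 0 − 9 − 3) / 2 = 0.

0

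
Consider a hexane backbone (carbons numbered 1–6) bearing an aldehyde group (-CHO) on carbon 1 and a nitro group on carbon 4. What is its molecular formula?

Atom tally by fragment:
  OHCCH2 → C:2 H:3 O:1
  CH2 → C:1 H:2
  CH2 → C:1 H:2
  CH(NO2) → C:1 H:1 N:1 O:2
  CH2 → C:1 H:2
  CH3 → C:1 H:3
Element totals:
  C: 7
  H: 13
  N: 1
  O: 3

C7H13NO3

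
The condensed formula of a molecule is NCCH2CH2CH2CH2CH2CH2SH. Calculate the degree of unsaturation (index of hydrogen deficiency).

Element totals:
  C: 7
  H: 13
  N: 1
  S: 1
Molecular formula: C7H13NS.
DoU = (2C + 2 + N − H − X) / 2 = (2·7 + 2 + 1 − 13 − 0) / 2 = 2.

2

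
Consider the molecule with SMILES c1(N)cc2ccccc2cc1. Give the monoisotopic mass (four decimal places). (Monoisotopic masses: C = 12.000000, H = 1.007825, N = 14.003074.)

Atom tally by fragment:
  naphthalene ring system core → C:10 H:8
  (− 1 ring H displaced by substituents)
  + NH2 → N:1 H:2
Element totals:
  C: 10
  H: 9
  N: 1
Molecular formula: C10H9N.
  M = 10(12.0) + 9(1.007825) + 14.003074
    = 120.000000 + 9.070425 + 14.003074 = 143.073499

143.0735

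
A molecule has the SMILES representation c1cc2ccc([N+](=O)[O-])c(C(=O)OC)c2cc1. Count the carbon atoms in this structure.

12

Atom tally by fragment:
  naphthalene ring system core → C:10 H:8
  (− 2 ring H displaced by substituents)
  + NO2 → N:1 O:2
  + COOCH3 → C:2 H:3 O:2
Element totals:
  C: 12
  H: 9
  N: 1
  O: 4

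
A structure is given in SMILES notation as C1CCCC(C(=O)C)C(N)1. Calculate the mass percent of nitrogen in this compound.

9.92%

Atom tally by fragment:
  cyclohexane ring core → C:6 H:12
  (− 2 ring H displaced by substituents)
  + COCH3 → C:2 H:3 O:1
  + NH2 → N:1 H:2
Element totals:
  C: 8
  H: 15
  N: 1
  O: 1
Molecular formula: C8H15NO.
Molar mass = 141.214 g/mol.
Mass from N: 1 × 14.007 = 14.007 g/mol.
%N = 14.007 / 141.214 × 100 = 9.92%.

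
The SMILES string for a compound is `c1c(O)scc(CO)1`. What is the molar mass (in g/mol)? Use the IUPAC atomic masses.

130.16 g/mol

Atom tally by fragment:
  thiophene ring core → C:4 H:4 S:1
  (− 2 ring H displaced by substituents)
  + OH → O:1 H:1
  + CH2OH → C:1 H:3 O:1
Element totals:
  C: 5
  H: 6
  O: 2
  S: 1
Molecular formula: C5H6O2S.
  M = 5(12.011) + 6(1.008) + 2(15.999) + 32.06
    = 60.055 + 6.048 + 31.998 + 32.060 = 130.161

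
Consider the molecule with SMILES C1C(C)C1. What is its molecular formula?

Atom tally by fragment:
  cyclopropane ring core → C:3 H:6
  (− 1 ring H displaced by substituents)
  + CH3 → C:1 H:3
Element totals:
  C: 4
  H: 8

C4H8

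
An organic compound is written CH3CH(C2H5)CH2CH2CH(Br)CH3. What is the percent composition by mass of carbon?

Element totals:
  C: 8
  H: 17
  Br: 1
Molecular formula: C8H17Br.
Molar mass = 193.128 g/mol.
Mass from C: 8 × 12.011 = 96.088 g/mol.
%C = 96.088 / 193.128 × 100 = 49.75%.

49.75%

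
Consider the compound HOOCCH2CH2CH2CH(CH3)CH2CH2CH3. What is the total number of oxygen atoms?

2

Element totals:
  C: 9
  H: 18
  O: 2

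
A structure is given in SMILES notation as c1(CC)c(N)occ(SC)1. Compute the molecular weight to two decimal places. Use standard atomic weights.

157.23 g/mol

Atom tally by fragment:
  furan ring core → C:4 H:4 O:1
  (− 3 ring H displaced by substituents)
  + C2H5 → C:2 H:5
  + NH2 → N:1 H:2
  + SCH3 → C:1 H:3 S:1
Element totals:
  C: 7
  H: 11
  N: 1
  O: 1
  S: 1
Molecular formula: C7H11NOS.
  M = 7(12.011) + 11(1.008) + 14.007 + 15.999 + 32.06
    = 84.077 + 11.088 + 14.007 + 15.999 + 32.060 = 157.231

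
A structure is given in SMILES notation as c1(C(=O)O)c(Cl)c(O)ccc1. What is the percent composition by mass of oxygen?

Atom tally by fragment:
  benzene ring core → C:6 H:6
  (− 3 ring H displaced by substituents)
  + COOH → C:1 H:1 O:2
  + Cl → Cl:1
  + OH → O:1 H:1
Element totals:
  C: 7
  H: 5
  Cl: 1
  O: 3
Molecular formula: C7H5ClO3.
Molar mass = 172.564 g/mol.
Mass from O: 3 × 15.999 = 47.997 g/mol.
%O = 47.997 / 172.564 × 100 = 27.81%.

27.81%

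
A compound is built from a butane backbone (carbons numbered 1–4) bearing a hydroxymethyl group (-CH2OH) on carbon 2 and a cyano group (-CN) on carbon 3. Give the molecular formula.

Atom tally by fragment:
  CH3 → C:1 H:3
  CH(CH2OH) → C:2 H:4 O:1
  CH(CN) → C:2 H:1 N:1
  CH3 → C:1 H:3
Element totals:
  C: 6
  H: 11
  N: 1
  O: 1

C6H11NO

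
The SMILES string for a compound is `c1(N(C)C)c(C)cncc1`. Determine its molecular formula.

C8H12N2

Atom tally by fragment:
  pyridine ring core → C:5 H:5 N:1
  (− 2 ring H displaced by substituents)
  + N(CH3)2 → N:1 C:2 H:6
  + CH3 → C:1 H:3
Element totals:
  C: 8
  H: 12
  N: 2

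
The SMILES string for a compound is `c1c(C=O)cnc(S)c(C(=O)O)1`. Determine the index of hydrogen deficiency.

Atom tally by fragment:
  pyridine ring core → C:5 H:5 N:1
  (− 3 ring H displaced by substituents)
  + CHO → C:1 H:1 O:1
  + SH → S:1 H:1
  + COOH → C:1 H:1 O:2
Element totals:
  C: 7
  H: 5
  N: 1
  O: 3
  S: 1
Molecular formula: C7H5NO3S.
DoU = (2C + 2 + N − H − X) / 2 = (2·7 + 2 + 1 − 5 − 0) / 2 = 6.

6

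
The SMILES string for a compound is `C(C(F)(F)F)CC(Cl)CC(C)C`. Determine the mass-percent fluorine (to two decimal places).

Atom tally by fragment:
  F3CCH2 → C:2 H:2 F:3
  CH2 → C:1 H:2
  CH(Cl) → C:1 H:1 Cl:1
  CH2 → C:1 H:2
  CH(CH3) → C:2 H:4
  CH3 → C:1 H:3
Element totals:
  C: 8
  H: 14
  Cl: 1
  F: 3
Molecular formula: C8H14ClF3.
Molar mass = 202.644 g/mol.
Mass from F: 3 × 18.998 = 56.994 g/mol.
%F = 56.994 / 202.644 × 100 = 28.13%.

28.13%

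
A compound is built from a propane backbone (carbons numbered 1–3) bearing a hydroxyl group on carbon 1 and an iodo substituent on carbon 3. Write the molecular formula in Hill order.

C3H7IO

Atom tally by fragment:
  HOCH2 → C:1 H:3 O:1
  CH2 → C:1 H:2
  CH2I → C:1 H:2 I:1
Element totals:
  C: 3
  H: 7
  I: 1
  O: 1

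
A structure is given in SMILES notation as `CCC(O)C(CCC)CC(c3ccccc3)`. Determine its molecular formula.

C15H24O

Atom tally by fragment:
  CH3 → C:1 H:3
  CH2 → C:1 H:2
  CH(OH) → C:1 H:2 O:1
  CH(CH2CH2CH3) → C:4 H:8
  CH2 → C:1 H:2
  CH2C6H5 → C:7 H:7
Element totals:
  C: 15
  H: 24
  O: 1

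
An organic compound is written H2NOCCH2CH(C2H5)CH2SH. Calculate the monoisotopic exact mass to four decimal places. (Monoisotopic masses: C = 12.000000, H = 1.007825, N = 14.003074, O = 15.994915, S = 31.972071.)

147.0718

Element totals:
  C: 6
  H: 13
  N: 1
  O: 1
  S: 1
Molecular formula: C6H13NOS.
  M = 6(12.0) + 13(1.007825) + 14.003074 + 15.994915 + 31.972071
    = 72.000000 + 13.101725 + 14.003074 + 15.994915 + 31.972071 = 147.071785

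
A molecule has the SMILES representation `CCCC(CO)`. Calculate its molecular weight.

88.15 g/mol

Atom tally by fragment:
  CH3 → C:1 H:3
  CH2 → C:1 H:2
  CH2 → C:1 H:2
  CH2CH2OH → C:2 H:5 O:1
Element totals:
  C: 5
  H: 12
  O: 1
Molecular formula: C5H12O.
  M = 5(12.011) + 12(1.008) + 15.999
    = 60.055 + 12.096 + 15.999 = 88.150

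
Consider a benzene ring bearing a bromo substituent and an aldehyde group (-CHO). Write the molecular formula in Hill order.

C7H5BrO

Atom tally by fragment:
  benzene ring core → C:6 H:6
  (− 2 ring H displaced by substituents)
  + Br → Br:1
  + CHO → C:1 H:1 O:1
Element totals:
  C: 7
  H: 5
  Br: 1
  O: 1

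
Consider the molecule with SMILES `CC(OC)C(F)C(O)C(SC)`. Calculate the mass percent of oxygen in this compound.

Atom tally by fragment:
  CH3 → C:1 H:3
  CH(OCH3) → C:2 H:4 O:1
  CH(F) → C:1 H:1 F:1
  CH(OH) → C:1 H:2 O:1
  CH2SCH3 → C:2 H:5 S:1
Element totals:
  C: 7
  H: 15
  F: 1
  O: 2
  S: 1
Molecular formula: C7H15FO2S.
Molar mass = 182.253 g/mol.
Mass from O: 2 × 15.999 = 31.998 g/mol.
%O = 31.998 / 182.253 × 100 = 17.56%.

17.56%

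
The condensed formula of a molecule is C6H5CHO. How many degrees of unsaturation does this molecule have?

5

Element totals:
  C: 7
  H: 6
  O: 1
Molecular formula: C7H6O.
DoU = (2C + 2 + N − H − X) / 2 = (2·7 + 2 + 0 − 6 − 0) / 2 = 5.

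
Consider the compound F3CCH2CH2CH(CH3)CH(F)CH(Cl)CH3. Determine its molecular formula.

C8H13ClF4

Element totals:
  C: 8
  H: 13
  Cl: 1
  F: 4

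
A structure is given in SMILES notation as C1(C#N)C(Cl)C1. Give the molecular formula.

Atom tally by fragment:
  cyclopropane ring core → C:3 H:6
  (− 2 ring H displaced by substituents)
  + CN → C:1 N:1
  + Cl → Cl:1
Element totals:
  C: 4
  H: 4
  Cl: 1
  N: 1

C4H4ClN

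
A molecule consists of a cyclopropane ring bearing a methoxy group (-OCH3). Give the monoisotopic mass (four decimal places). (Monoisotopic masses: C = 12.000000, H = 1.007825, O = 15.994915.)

72.0575

Atom tally by fragment:
  cyclopropane ring core → C:3 H:6
  (− 1 ring H displaced by substituents)
  + OCH3 → C:1 H:3 O:1
Element totals:
  C: 4
  H: 8
  O: 1
Molecular formula: C4H8O.
  M = 4(12.0) + 8(1.007825) + 15.994915
    = 48.000000 + 8.062600 + 15.994915 = 72.057515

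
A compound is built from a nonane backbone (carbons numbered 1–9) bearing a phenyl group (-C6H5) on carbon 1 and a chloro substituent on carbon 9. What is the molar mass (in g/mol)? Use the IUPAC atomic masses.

238.80 g/mol

Atom tally by fragment:
  C6H5CH2 → C:7 H:7
  CH2 → C:1 H:2
  CH2 → C:1 H:2
  CH2 → C:1 H:2
  CH2 → C:1 H:2
  CH2 → C:1 H:2
  CH2 → C:1 H:2
  CH2 → C:1 H:2
  CH2Cl → C:1 H:2 Cl:1
Element totals:
  C: 15
  H: 23
  Cl: 1
Molecular formula: C15H23Cl.
  M = 15(12.011) + 23(1.008) + 35.45
    = 180.165 + 23.184 + 35.450 = 238.799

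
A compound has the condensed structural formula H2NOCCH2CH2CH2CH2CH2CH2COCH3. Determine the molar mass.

171.24 g/mol

Element totals:
  C: 9
  H: 17
  N: 1
  O: 2
Molecular formula: C9H17NO2.
  M = 9(12.011) + 17(1.008) + 14.007 + 2(15.999)
    = 108.099 + 17.136 + 14.007 + 31.998 = 171.240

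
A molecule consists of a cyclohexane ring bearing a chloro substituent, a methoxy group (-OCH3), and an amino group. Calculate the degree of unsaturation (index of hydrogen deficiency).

Atom tally by fragment:
  cyclohexane ring core → C:6 H:12
  (− 3 ring H displaced by substituents)
  + Cl → Cl:1
  + OCH3 → C:1 H:3 O:1
  + NH2 → N:1 H:2
Element totals:
  C: 7
  H: 14
  Cl: 1
  N: 1
  O: 1
Molecular formula: C7H14ClNO.
DoU = (2C + 2 + N − H − X) / 2 = (2·7 + 2 + 1 − 14 − 1) / 2 = 1.

1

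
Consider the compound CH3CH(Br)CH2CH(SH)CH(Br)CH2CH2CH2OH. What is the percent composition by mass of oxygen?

5.00%

Atom tally by fragment:
  CH3 → C:1 H:3
  CH(Br) → C:1 H:1 Br:1
  CH2 → C:1 H:2
  CH(SH) → C:1 H:2 S:1
  CH(Br) → C:1 H:1 Br:1
  CH2 → C:1 H:2
  CH2CH2OH → C:2 H:5 O:1
Element totals:
  C: 8
  H: 16
  Br: 2
  O: 1
  S: 1
Molecular formula: C8H16Br2OS.
Molar mass = 320.083 g/mol.
Mass from O: 1 × 15.999 = 15.999 g/mol.
%O = 15.999 / 320.083 × 100 = 5.00%.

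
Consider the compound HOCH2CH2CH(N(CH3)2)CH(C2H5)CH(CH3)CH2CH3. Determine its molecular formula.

Atom tally by fragment:
  HOCH2CH2 → C:2 H:5 O:1
  CH(N(CH3)2) → C:3 H:7 N:1
  CH(C2H5) → C:3 H:6
  CH(CH3) → C:2 H:4
  CH2 → C:1 H:2
  CH3 → C:1 H:3
Element totals:
  C: 12
  H: 27
  N: 1
  O: 1

C12H27NO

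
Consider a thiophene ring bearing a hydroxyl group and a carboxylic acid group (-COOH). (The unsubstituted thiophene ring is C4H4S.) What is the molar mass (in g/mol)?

Atom tally by fragment:
  thiophene ring core → C:4 H:4 S:1
  (− 2 ring H displaced by substituents)
  + OH → O:1 H:1
  + COOH → C:1 H:1 O:2
Element totals:
  C: 5
  H: 4
  O: 3
  S: 1
Molecular formula: C5H4O3S.
  M = 5(12.011) + 4(1.008) + 3(15.999) + 32.06
    = 60.055 + 4.032 + 47.997 + 32.060 = 144.144

144.14 g/mol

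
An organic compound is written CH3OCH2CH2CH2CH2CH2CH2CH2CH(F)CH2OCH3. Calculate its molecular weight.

206.30 g/mol

Element totals:
  C: 11
  H: 23
  F: 1
  O: 2
Molecular formula: C11H23FO2.
  M = 11(12.011) + 23(1.008) + 18.998 + 2(15.999)
    = 132.121 + 23.184 + 18.998 + 31.998 = 206.301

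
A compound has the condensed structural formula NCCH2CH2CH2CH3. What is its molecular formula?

C5H9N

Element totals:
  C: 5
  H: 9
  N: 1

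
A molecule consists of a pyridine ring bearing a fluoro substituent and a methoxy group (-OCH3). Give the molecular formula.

C6H6FNO

Atom tally by fragment:
  pyridine ring core → C:5 H:5 N:1
  (− 2 ring H displaced by substituents)
  + F → F:1
  + OCH3 → C:1 H:3 O:1
Element totals:
  C: 6
  H: 6
  F: 1
  N: 1
  O: 1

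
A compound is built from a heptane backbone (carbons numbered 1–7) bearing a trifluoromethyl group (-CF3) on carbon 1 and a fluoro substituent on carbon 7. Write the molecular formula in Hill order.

C8H14F4

Atom tally by fragment:
  F3CCH2 → C:2 H:2 F:3
  CH2 → C:1 H:2
  CH2 → C:1 H:2
  CH2 → C:1 H:2
  CH2 → C:1 H:2
  CH2 → C:1 H:2
  CH2F → C:1 H:2 F:1
Element totals:
  C: 8
  H: 14
  F: 4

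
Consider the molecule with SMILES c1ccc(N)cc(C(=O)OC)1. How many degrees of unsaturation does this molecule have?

5

Atom tally by fragment:
  benzene ring core → C:6 H:6
  (− 2 ring H displaced by substituents)
  + NH2 → N:1 H:2
  + COOCH3 → C:2 H:3 O:2
Element totals:
  C: 8
  H: 9
  N: 1
  O: 2
Molecular formula: C8H9NO2.
DoU = (2C + 2 + N − H − X) / 2 = (2·8 + 2 + 1 − 9 − 0) / 2 = 5.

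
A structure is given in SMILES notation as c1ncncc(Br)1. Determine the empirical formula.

Atom tally by fragment:
  pyrimidine ring core → C:4 H:4 N:2
  (− 1 ring H displaced by substituents)
  + Br → Br:1
Element totals:
  C: 4
  H: 3
  Br: 1
  N: 2
Molecular formula: C4H3BrN2.
gcd of subscripts (1, 4, 3, 2) = 1, so the empirical formula equals the molecular formula.

C4H3BrN2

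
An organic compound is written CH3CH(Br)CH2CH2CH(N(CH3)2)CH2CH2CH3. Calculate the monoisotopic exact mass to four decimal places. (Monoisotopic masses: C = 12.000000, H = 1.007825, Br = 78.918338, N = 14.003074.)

Element totals:
  C: 10
  H: 22
  Br: 1
  N: 1
Molecular formula: C10H22BrN.
  M = 10(12.0) + 22(1.007825) + 78.918338 + 14.003074
    = 120.000000 + 22.172150 + 78.918338 + 14.003074 = 235.093562

235.0936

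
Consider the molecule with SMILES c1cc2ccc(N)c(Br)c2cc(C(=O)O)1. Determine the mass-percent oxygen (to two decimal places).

12.03%

Atom tally by fragment:
  naphthalene ring system core → C:10 H:8
  (− 3 ring H displaced by substituents)
  + NH2 → N:1 H:2
  + Br → Br:1
  + COOH → C:1 H:1 O:2
Element totals:
  C: 11
  H: 8
  Br: 1
  N: 1
  O: 2
Molecular formula: C11H8BrNO2.
Molar mass = 266.094 g/mol.
Mass from O: 2 × 15.999 = 31.998 g/mol.
%O = 31.998 / 266.094 × 100 = 12.03%.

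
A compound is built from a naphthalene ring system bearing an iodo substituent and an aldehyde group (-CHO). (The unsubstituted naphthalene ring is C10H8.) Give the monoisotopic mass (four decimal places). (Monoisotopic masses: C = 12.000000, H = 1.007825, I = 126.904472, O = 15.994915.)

Atom tally by fragment:
  naphthalene ring system core → C:10 H:8
  (− 2 ring H displaced by substituents)
  + I → I:1
  + CHO → C:1 H:1 O:1
Element totals:
  C: 11
  H: 7
  I: 1
  O: 1
Molecular formula: C11H7IO.
  M = 11(12.0) + 7(1.007825) + 126.904472 + 15.994915
    = 132.000000 + 7.054775 + 126.904472 + 15.994915 = 281.954162

281.9542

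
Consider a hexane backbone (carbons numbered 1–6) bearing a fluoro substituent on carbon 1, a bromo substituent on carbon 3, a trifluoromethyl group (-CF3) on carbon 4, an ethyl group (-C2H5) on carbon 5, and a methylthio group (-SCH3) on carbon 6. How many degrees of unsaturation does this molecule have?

0

Atom tally by fragment:
  FCH2 → C:1 H:2 F:1
  CH2 → C:1 H:2
  CH(Br) → C:1 H:1 Br:1
  CH(CF3) → C:2 H:1 F:3
  CH(C2H5) → C:3 H:6
  CH2SCH3 → C:2 H:5 S:1
Element totals:
  C: 10
  H: 17
  Br: 1
  F: 4
  S: 1
Molecular formula: C10H17BrF4S.
DoU = (2C + 2 + N − H − X) / 2 = (2·10 + 2 + 0 − 17 − 5) / 2 = 0.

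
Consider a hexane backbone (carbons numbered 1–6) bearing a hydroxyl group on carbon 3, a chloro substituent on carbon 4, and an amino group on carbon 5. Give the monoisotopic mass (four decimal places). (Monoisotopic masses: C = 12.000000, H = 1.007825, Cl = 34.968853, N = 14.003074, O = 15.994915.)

151.0764

Atom tally by fragment:
  CH3 → C:1 H:3
  CH2 → C:1 H:2
  CH(OH) → C:1 H:2 O:1
  CH(Cl) → C:1 H:1 Cl:1
  CH(NH2) → C:1 H:3 N:1
  CH3 → C:1 H:3
Element totals:
  C: 6
  H: 14
  Cl: 1
  N: 1
  O: 1
Molecular formula: C6H14ClNO.
  M = 6(12.0) + 14(1.007825) + 34.968853 + 14.003074 + 15.994915
    = 72.000000 + 14.109550 + 34.968853 + 14.003074 + 15.994915 = 151.076392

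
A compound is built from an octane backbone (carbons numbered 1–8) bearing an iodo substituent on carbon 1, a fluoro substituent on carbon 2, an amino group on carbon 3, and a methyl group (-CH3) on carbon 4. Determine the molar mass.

287.16 g/mol

Atom tally by fragment:
  ICH2 → C:1 H:2 I:1
  CH(F) → C:1 H:1 F:1
  CH(NH2) → C:1 H:3 N:1
  CH(CH3) → C:2 H:4
  CH2 → C:1 H:2
  CH2 → C:1 H:2
  CH2 → C:1 H:2
  CH3 → C:1 H:3
Element totals:
  C: 9
  H: 19
  F: 1
  I: 1
  N: 1
Molecular formula: C9H19FIN.
  M = 9(12.011) + 19(1.008) + 18.998 + 126.904 + 14.007
    = 108.099 + 19.152 + 18.998 + 126.904 + 14.007 = 287.160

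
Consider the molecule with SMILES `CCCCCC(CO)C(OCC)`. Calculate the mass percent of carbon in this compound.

68.92%

Atom tally by fragment:
  CH3 → C:1 H:3
  CH2 → C:1 H:2
  CH2 → C:1 H:2
  CH2 → C:1 H:2
  CH2 → C:1 H:2
  CH(CH2OH) → C:2 H:4 O:1
  CH2OC2H5 → C:3 H:7 O:1
Element totals:
  C: 10
  H: 22
  O: 2
Molecular formula: C10H22O2.
Molar mass = 174.284 g/mol.
Mass from C: 10 × 12.011 = 120.110 g/mol.
%C = 120.110 / 174.284 × 100 = 68.92%.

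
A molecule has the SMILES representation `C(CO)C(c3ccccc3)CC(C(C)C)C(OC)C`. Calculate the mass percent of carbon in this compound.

77.22%

Atom tally by fragment:
  HOCH2CH2 → C:2 H:5 O:1
  CH(C6H5) → C:7 H:6
  CH2 → C:1 H:2
  CH(CH(CH3)2) → C:4 H:8
  CH(OCH3) → C:2 H:4 O:1
  CH3 → C:1 H:3
Element totals:
  C: 17
  H: 28
  O: 2
Molecular formula: C17H28O2.
Molar mass = 264.409 g/mol.
Mass from C: 17 × 12.011 = 204.187 g/mol.
%C = 204.187 / 264.409 × 100 = 77.22%.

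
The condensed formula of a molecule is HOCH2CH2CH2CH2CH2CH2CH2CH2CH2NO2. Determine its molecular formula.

Element totals:
  C: 9
  H: 19
  N: 1
  O: 3

C9H19NO3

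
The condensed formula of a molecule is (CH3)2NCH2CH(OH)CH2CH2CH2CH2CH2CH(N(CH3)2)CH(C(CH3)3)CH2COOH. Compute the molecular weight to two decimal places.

344.54 g/mol

Atom tally by fragment:
  (CH3)2NCH2 → C:3 H:8 N:1
  CH(OH) → C:1 H:2 O:1
  CH2 → C:1 H:2
  CH2 → C:1 H:2
  CH2 → C:1 H:2
  CH2 → C:1 H:2
  CH2 → C:1 H:2
  CH(N(CH3)2) → C:3 H:7 N:1
  CH(C(CH3)3) → C:5 H:10
  CH2COOH → C:2 H:3 O:2
Element totals:
  C: 19
  H: 40
  N: 2
  O: 3
Molecular formula: C19H40N2O3.
  M = 19(12.011) + 40(1.008) + 2(14.007) + 3(15.999)
    = 228.209 + 40.320 + 28.014 + 47.997 = 344.540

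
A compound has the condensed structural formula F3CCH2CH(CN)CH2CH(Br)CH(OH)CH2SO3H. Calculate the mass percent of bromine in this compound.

Element totals:
  C: 8
  H: 11
  Br: 1
  F: 3
  N: 1
  O: 4
  S: 1
Molecular formula: C8H11BrF3NO4S.
Molar mass = 354.137 g/mol.
Mass from Br: 1 × 79.904 = 79.904 g/mol.
%Br = 79.904 / 354.137 × 100 = 22.56%.

22.56%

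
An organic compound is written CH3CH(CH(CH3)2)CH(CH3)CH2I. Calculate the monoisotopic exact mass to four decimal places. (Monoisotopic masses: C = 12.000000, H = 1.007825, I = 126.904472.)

240.0375

Element totals:
  C: 8
  H: 17
  I: 1
Molecular formula: C8H17I.
  M = 8(12.0) + 17(1.007825) + 126.904472
    = 96.000000 + 17.133025 + 126.904472 = 240.037497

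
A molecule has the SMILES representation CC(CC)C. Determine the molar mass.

72.15 g/mol

Atom tally by fragment:
  CH3 → C:1 H:3
  CH(C2H5) → C:3 H:6
  CH3 → C:1 H:3
Element totals:
  C: 5
  H: 12
Molecular formula: C5H12.
  M = 5(12.011) + 12(1.008)
    = 60.055 + 12.096 = 72.151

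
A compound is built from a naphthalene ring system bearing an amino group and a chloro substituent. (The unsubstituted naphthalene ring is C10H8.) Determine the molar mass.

177.63 g/mol

Atom tally by fragment:
  naphthalene ring system core → C:10 H:8
  (− 2 ring H displaced by substituents)
  + NH2 → N:1 H:2
  + Cl → Cl:1
Element totals:
  C: 10
  H: 8
  Cl: 1
  N: 1
Molecular formula: C10H8ClN.
  M = 10(12.011) + 8(1.008) + 35.45 + 14.007
    = 120.110 + 8.064 + 35.450 + 14.007 = 177.631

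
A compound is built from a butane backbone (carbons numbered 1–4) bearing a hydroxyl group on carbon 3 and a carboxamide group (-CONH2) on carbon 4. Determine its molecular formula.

C5H11NO2

Atom tally by fragment:
  CH3 → C:1 H:3
  CH2 → C:1 H:2
  CH(OH) → C:1 H:2 O:1
  CH2CONH2 → C:2 H:4 O:1 N:1
Element totals:
  C: 5
  H: 11
  N: 1
  O: 2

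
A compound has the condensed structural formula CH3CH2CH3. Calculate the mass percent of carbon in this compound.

81.71%

Element totals:
  C: 3
  H: 8
Molecular formula: C3H8.
Molar mass = 44.097 g/mol.
Mass from C: 3 × 12.011 = 36.033 g/mol.
%C = 36.033 / 44.097 × 100 = 81.71%.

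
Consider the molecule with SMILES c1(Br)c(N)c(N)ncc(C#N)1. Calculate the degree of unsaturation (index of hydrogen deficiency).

6

Atom tally by fragment:
  pyridine ring core → C:5 H:5 N:1
  (− 4 ring H displaced by substituents)
  + Br → Br:1
  + NH2 → N:1 H:2
  + NH2 → N:1 H:2
  + CN → C:1 N:1
Element totals:
  C: 6
  H: 5
  Br: 1
  N: 4
Molecular formula: C6H5BrN4.
DoU = (2C + 2 + N − H − X) / 2 = (2·6 + 2 + 4 − 5 − 1) / 2 = 6.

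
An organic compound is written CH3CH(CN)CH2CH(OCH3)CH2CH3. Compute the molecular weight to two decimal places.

141.21 g/mol

Element totals:
  C: 8
  H: 15
  N: 1
  O: 1
Molecular formula: C8H15NO.
  M = 8(12.011) + 15(1.008) + 14.007 + 15.999
    = 96.088 + 15.120 + 14.007 + 15.999 = 141.214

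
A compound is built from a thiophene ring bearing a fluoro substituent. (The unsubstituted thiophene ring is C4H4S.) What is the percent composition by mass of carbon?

Atom tally by fragment:
  thiophene ring core → C:4 H:4 S:1
  (− 1 ring H displaced by substituents)
  + F → F:1
Element totals:
  C: 4
  H: 3
  F: 1
  S: 1
Molecular formula: C4H3FS.
Molar mass = 102.126 g/mol.
Mass from C: 4 × 12.011 = 48.044 g/mol.
%C = 48.044 / 102.126 × 100 = 47.04%.

47.04%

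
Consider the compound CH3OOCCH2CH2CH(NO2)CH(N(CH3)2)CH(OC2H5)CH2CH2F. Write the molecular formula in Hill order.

Atom tally by fragment:
  CH3OOCCH2 → C:3 H:5 O:2
  CH2 → C:1 H:2
  CH(NO2) → C:1 H:1 N:1 O:2
  CH(N(CH3)2) → C:3 H:7 N:1
  CH(OC2H5) → C:3 H:6 O:1
  CH2 → C:1 H:2
  CH2F → C:1 H:2 F:1
Element totals:
  C: 13
  H: 25
  F: 1
  N: 2
  O: 5

C13H25FN2O5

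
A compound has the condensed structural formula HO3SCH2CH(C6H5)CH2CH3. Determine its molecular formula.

Atom tally by fragment:
  HO3SCH2 → C:1 H:3 S:1 O:3
  CH(C6H5) → C:7 H:6
  CH2 → C:1 H:2
  CH3 → C:1 H:3
Element totals:
  C: 10
  H: 14
  O: 3
  S: 1

C10H14O3S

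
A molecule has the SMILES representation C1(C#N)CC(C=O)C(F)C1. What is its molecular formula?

C7H8FNO

Atom tally by fragment:
  cyclopentane ring core → C:5 H:10
  (− 3 ring H displaced by substituents)
  + CN → C:1 N:1
  + CHO → C:1 H:1 O:1
  + F → F:1
Element totals:
  C: 7
  H: 8
  F: 1
  N: 1
  O: 1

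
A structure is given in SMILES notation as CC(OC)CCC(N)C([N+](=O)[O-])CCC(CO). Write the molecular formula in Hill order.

Atom tally by fragment:
  CH3 → C:1 H:3
  CH(OCH3) → C:2 H:4 O:1
  CH2 → C:1 H:2
  CH2 → C:1 H:2
  CH(NH2) → C:1 H:3 N:1
  CH(NO2) → C:1 H:1 N:1 O:2
  CH2 → C:1 H:2
  CH2 → C:1 H:2
  CH2CH2OH → C:2 H:5 O:1
Element totals:
  C: 11
  H: 24
  N: 2
  O: 4

C11H24N2O4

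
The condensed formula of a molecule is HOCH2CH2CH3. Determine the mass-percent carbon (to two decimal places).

Atom tally by fragment:
  HOCH2CH2 → C:2 H:5 O:1
  CH3 → C:1 H:3
Element totals:
  C: 3
  H: 8
  O: 1
Molecular formula: C3H8O.
Molar mass = 60.096 g/mol.
Mass from C: 3 × 12.011 = 36.033 g/mol.
%C = 36.033 / 60.096 × 100 = 59.96%.

59.96%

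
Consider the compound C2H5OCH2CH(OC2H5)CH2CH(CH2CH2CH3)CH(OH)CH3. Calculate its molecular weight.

Element totals:
  C: 13
  H: 28
  O: 3
Molecular formula: C13H28O3.
  M = 13(12.011) + 28(1.008) + 3(15.999)
    = 156.143 + 28.224 + 47.997 = 232.364

232.36 g/mol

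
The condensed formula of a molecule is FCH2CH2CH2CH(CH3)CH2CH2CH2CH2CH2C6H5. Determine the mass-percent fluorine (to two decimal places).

8.04%

Element totals:
  C: 16
  H: 25
  F: 1
Molecular formula: C16H25F.
Molar mass = 236.374 g/mol.
Mass from F: 1 × 18.998 = 18.998 g/mol.
%F = 18.998 / 236.374 × 100 = 8.04%.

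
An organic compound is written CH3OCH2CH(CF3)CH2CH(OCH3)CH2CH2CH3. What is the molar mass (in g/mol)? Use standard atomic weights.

228.25 g/mol

Element totals:
  C: 10
  H: 19
  F: 3
  O: 2
Molecular formula: C10H19F3O2.
  M = 10(12.011) + 19(1.008) + 3(18.998) + 2(15.999)
    = 120.110 + 19.152 + 56.994 + 31.998 = 228.254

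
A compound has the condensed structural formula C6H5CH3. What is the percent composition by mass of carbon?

91.25%

Element totals:
  C: 7
  H: 8
Molecular formula: C7H8.
Molar mass = 92.141 g/mol.
Mass from C: 7 × 12.011 = 84.077 g/mol.
%C = 84.077 / 92.141 × 100 = 91.25%.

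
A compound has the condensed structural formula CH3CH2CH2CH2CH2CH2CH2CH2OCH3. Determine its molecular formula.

C9H20O

Atom tally by fragment:
  CH3 → C:1 H:3
  CH2 → C:1 H:2
  CH2 → C:1 H:2
  CH2 → C:1 H:2
  CH2 → C:1 H:2
  CH2 → C:1 H:2
  CH2 → C:1 H:2
  CH2OCH3 → C:2 H:5 O:1
Element totals:
  C: 9
  H: 20
  O: 1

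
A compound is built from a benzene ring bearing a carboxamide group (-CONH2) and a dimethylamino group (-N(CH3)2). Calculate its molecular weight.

Atom tally by fragment:
  benzene ring core → C:6 H:6
  (− 2 ring H displaced by substituents)
  + CONH2 → C:1 H:2 O:1 N:1
  + N(CH3)2 → N:1 C:2 H:6
Element totals:
  C: 9
  H: 12
  N: 2
  O: 1
Molecular formula: C9H12N2O.
  M = 9(12.011) + 12(1.008) + 2(14.007) + 15.999
    = 108.099 + 12.096 + 28.014 + 15.999 = 164.208

164.21 g/mol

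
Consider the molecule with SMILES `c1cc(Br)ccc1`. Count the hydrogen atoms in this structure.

5

Atom tally by fragment:
  benzene ring core → C:6 H:6
  (− 1 ring H displaced by substituents)
  + Br → Br:1
Element totals:
  C: 6
  H: 5
  Br: 1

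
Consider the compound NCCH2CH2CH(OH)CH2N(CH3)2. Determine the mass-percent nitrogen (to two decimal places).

Atom tally by fragment:
  NCCH2 → C:2 H:2 N:1
  CH2 → C:1 H:2
  CH(OH) → C:1 H:2 O:1
  CH2N(CH3)2 → C:3 H:8 N:1
Element totals:
  C: 7
  H: 14
  N: 2
  O: 1
Molecular formula: C7H14N2O.
Molar mass = 142.202 g/mol.
Mass from N: 2 × 14.007 = 28.014 g/mol.
%N = 28.014 / 142.202 × 100 = 19.70%.

19.70%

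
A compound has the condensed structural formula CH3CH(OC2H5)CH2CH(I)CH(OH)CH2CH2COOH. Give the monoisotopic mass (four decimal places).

Atom tally by fragment:
  CH3 → C:1 H:3
  CH(OC2H5) → C:3 H:6 O:1
  CH2 → C:1 H:2
  CH(I) → C:1 H:1 I:1
  CH(OH) → C:1 H:2 O:1
  CH2 → C:1 H:2
  CH2COOH → C:2 H:3 O:2
Element totals:
  C: 10
  H: 19
  I: 1
  O: 4
Molecular formula: C10H19IO4.
  M = 10(12.0) + 19(1.007825) + 126.904472 + 4(15.994915)
    = 120.000000 + 19.148675 + 126.904472 + 63.979660 = 330.032807

330.0328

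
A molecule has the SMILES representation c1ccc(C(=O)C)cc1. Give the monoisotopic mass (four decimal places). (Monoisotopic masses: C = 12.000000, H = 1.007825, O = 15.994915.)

Atom tally by fragment:
  benzene ring core → C:6 H:6
  (− 1 ring H displaced by substituents)
  + COCH3 → C:2 H:3 O:1
Element totals:
  C: 8
  H: 8
  O: 1
Molecular formula: C8H8O.
  M = 8(12.0) + 8(1.007825) + 15.994915
    = 96.000000 + 8.062600 + 15.994915 = 120.057515

120.0575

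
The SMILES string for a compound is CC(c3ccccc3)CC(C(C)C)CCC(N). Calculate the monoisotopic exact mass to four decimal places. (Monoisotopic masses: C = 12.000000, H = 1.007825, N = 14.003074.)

233.2143

Atom tally by fragment:
  CH3 → C:1 H:3
  CH(C6H5) → C:7 H:6
  CH2 → C:1 H:2
  CH(CH(CH3)2) → C:4 H:8
  CH2 → C:1 H:2
  CH2 → C:1 H:2
  CH2NH2 → C:1 H:4 N:1
Element totals:
  C: 16
  H: 27
  N: 1
Molecular formula: C16H27N.
  M = 16(12.0) + 27(1.007825) + 14.003074
    = 192.000000 + 27.211275 + 14.003074 = 233.214349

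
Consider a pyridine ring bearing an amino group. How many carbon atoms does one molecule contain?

Atom tally by fragment:
  pyridine ring core → C:5 H:5 N:1
  (− 1 ring H displaced by substituents)
  + NH2 → N:1 H:2
Element totals:
  C: 5
  H: 6
  N: 2

5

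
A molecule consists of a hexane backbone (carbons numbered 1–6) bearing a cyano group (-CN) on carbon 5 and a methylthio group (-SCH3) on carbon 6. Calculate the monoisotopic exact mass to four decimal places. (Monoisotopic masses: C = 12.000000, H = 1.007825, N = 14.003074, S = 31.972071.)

Atom tally by fragment:
  CH3 → C:1 H:3
  CH2 → C:1 H:2
  CH2 → C:1 H:2
  CH2 → C:1 H:2
  CH(CN) → C:2 H:1 N:1
  CH2SCH3 → C:2 H:5 S:1
Element totals:
  C: 8
  H: 15
  N: 1
  S: 1
Molecular formula: C8H15NS.
  M = 8(12.0) + 15(1.007825) + 14.003074 + 31.972071
    = 96.000000 + 15.117375 + 14.003074 + 31.972071 = 157.092520

157.0925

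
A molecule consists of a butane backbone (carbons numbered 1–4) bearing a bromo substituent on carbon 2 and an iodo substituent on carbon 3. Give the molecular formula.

Atom tally by fragment:
  CH3 → C:1 H:3
  CH(Br) → C:1 H:1 Br:1
  CH(I) → C:1 H:1 I:1
  CH3 → C:1 H:3
Element totals:
  C: 4
  H: 8
  Br: 1
  I: 1

C4H8BrI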